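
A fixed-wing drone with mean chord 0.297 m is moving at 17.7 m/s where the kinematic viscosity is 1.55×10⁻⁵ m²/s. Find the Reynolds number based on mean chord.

Re = 3.39×10^5

Re = v·c/ν = 17.7 × 0.297 / (1.55×10⁻⁵) = 3.39×10^5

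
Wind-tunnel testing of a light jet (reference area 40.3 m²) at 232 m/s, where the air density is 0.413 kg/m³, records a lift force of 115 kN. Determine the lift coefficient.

From L = ½ρv²S·CL, rearranging gives CL = 2L/(ρv²S).
CL = 2 × 1.15×10^5 / (0.413 × 232² × 40.3) = 0.257

CL = 0.257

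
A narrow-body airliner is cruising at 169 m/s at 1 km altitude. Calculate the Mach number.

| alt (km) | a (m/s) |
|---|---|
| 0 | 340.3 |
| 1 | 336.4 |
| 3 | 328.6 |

M = 0.502

At 1 km, from the table: a = 336.4 m/s.
M = v/a = 169 / 336.4 = 0.502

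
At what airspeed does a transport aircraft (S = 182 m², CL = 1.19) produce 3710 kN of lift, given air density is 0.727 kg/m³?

v = 217 m/s

L = ½ρv²S·CL ⇒ v = √(2L/(ρ·S·CL))
v = √(2 × 3.71×10^6 / (0.727 × 182 × 1.19)) = √47120 = 217 m/s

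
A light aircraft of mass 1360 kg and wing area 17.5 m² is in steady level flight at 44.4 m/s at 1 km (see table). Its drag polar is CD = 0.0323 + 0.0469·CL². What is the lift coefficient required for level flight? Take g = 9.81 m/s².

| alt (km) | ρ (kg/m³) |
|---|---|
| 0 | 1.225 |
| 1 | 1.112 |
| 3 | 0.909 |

At 1 km, from the table: ρ = 1.112 kg/m³.
Level flight ⇒ L = W = m·g = 1360 × 9.81 = 13342 N.
Dynamic pressure q = 0.5 × 1.112 × 44.4² = 1096 Pa.
CL = W/(q·S) = 13342 / (1096 × 17.5) = 0.6956.

CL = 0.696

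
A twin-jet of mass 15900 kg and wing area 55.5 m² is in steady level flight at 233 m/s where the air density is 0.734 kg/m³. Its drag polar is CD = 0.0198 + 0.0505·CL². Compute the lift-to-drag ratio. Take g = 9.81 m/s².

L/D = 6.78

Weight W = mg = 15900 × 9.81 = 1.5598×10^5 N; in level flight L = W.
Dynamic pressure q = 0.5 × 0.734 × 233² = 19920 Pa.
Required CL = L/(qS) = 1.5598×10^5/(19920·55.5) = 0.1411.
CD = 0.0198 + 0.0505 × 0.1411² = 0.0208.
L/D = CL/CD = 0.1411 / 0.0208 = 6.78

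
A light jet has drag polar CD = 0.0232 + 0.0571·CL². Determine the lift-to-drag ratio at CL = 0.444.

CD = 0.0232 + 0.0571 × 0.444² = 0.03446
L/D = CL/CD = 0.444 / 0.03446 = 12.9

L/D = 12.9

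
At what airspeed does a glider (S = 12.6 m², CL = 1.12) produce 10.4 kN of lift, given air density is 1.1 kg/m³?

v = 36.6 m/s

L = ½ρv²S·CL ⇒ v = √(2L/(ρ·S·CL))
v = √(2 × 10400 / (1.1 × 12.6 × 1.12)) = √1340 = 36.6 m/s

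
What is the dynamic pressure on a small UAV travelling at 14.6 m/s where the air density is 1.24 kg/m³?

q = ½ρv² = ½ × 1.24 × 14.6² = 132 Pa

q = 132 Pa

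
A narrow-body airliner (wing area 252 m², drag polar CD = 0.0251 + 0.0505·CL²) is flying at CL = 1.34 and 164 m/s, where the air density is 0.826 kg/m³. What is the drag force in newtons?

CD = 0.0251 + 0.0505 × 1.34² = 0.1158
D = ½ρv²S·CD = ½ × 0.826 × 164² × 252 × 0.1158 = 3.24×10^5 N

D = 3.24×10^5 N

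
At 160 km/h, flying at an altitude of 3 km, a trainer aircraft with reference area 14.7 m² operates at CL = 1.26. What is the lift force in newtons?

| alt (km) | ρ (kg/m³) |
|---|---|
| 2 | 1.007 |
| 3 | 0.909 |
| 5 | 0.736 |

At 3 km, from the table: ρ = 0.909 kg/m³.
Convert speed: v = 160 km/h ÷ 3.6 = 44.44 m/s.
Dynamic pressure q = ½ρv² = ½ × 0.909 × 44.44² = 897.8 Pa.
L = q·S·CL = 897.8 × 14.7 × 1.26 = 16600 N ≈ 16.6 kN

L = 16600 N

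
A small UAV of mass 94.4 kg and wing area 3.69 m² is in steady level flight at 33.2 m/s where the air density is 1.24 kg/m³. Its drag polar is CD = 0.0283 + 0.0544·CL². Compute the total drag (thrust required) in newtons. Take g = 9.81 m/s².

D = 89.9 N

Level flight ⇒ L = W = m·g = 94.4 × 9.81 = 926.06 N.
q = ½ρv² = ½ × 1.24 × 33.2² = 683.4 Pa.
Required CL = L/(qS) = 926.06/(683.4·3.69) = 0.3672.
CD = 0.0283 + 0.0544 × 0.3672² = 0.03564.
D = q·S·CD = 683.4 × 3.69 × 0.03564 = 89.86 N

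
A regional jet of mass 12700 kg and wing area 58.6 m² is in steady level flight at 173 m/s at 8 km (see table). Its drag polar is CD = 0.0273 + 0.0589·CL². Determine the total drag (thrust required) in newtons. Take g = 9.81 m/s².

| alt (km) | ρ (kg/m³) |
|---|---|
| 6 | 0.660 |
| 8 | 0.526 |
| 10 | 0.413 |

At 8 km, from the table: ρ = 0.526 kg/m³.
Level flight ⇒ L = W = m·g = 12700 × 9.81 = 1.2459×10^5 N.
Dynamic pressure q = 0.5 × 0.526 × 173² = 7871 Pa.
CL = W/(q·S) = 1.2459×10^5 / (7871 × 58.6) = 0.2701.
CD = 0.0273 + 0.0589 × 0.2701² = 0.0316.
D = q·S·CD = 7871 × 58.6 × 0.0316 = 14570 N

D = 14600 N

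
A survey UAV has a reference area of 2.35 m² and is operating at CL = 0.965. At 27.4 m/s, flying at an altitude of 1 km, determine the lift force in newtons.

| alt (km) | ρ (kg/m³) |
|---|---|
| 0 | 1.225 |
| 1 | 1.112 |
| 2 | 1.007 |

L = 947 N

At 1 km, from the table: ρ = 1.112 kg/m³.
L = ½ρv²S·CL = ½ × 1.112 × 27.4² × 2.35 × 0.965 = 947 N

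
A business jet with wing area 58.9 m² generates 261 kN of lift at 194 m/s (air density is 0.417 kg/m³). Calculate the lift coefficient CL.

From L = ½ρv²S·CL, rearranging gives CL = 2L/(ρv²S).
CL = 2 × 2.61×10^5 / (0.417 × 194² × 58.9) = 0.565

CL = 0.565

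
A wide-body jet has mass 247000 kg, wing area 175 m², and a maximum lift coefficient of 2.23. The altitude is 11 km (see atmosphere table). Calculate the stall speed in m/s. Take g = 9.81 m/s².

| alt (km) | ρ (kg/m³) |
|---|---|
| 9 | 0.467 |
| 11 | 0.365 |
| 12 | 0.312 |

At 11 km, from the table: ρ = 0.365 kg/m³.
Stall occurs when L = W at CL,max. W = mg = 247000 × 9.81 = 2.423×10^6 N.
From L = ½ρV²S·CL,max = W: V_stall = √(2W/(ρSCL,max)) = √(2·2.423×10^6/(0.365·175·2.23))
V_stall = √34020 = 184 m/s

V_stall = 184 m/s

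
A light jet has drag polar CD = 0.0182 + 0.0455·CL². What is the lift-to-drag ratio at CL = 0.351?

L/D = 14.7

CD = 0.0182 + 0.0455 × 0.351² = 0.02381
L/D = CL/CD = 0.351 / 0.02381 = 14.7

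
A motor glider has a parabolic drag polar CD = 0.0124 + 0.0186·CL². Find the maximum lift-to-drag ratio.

(L/D)max = 32.9

For CD = CD0 + K·CL², (L/D)max occurs at CL* = √(CD0/K) and equals 1/(2√(K·CD0)).
(L/D)max = 1/(2√(0.0186 × 0.0124)) = 1/(2 × 0.01519) = 32.9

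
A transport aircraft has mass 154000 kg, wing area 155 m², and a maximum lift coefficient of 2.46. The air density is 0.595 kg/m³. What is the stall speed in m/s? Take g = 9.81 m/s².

V_stall = 115 m/s

Weight W = mg = 154000 × 9.81 = 1.511×10^6 N.
V_stall = √(2W/(ρ·S·CL,max)) = √(2 × 1.511×10^6 / (0.595 × 155 × 2.46))
V_stall = √13320 = 115 m/s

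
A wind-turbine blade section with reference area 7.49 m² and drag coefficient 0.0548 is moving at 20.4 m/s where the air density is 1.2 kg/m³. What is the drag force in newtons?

Dynamic pressure q = ½ρv² = ½ × 1.2 × 20.4² = 249.7 Pa.
D = q·S·CD = 249.7 × 7.49 × 0.0548 = 102 N

D = 102 N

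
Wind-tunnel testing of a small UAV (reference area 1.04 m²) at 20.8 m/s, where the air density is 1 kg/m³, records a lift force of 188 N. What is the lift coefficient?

CL = 0.836

From L = ½ρv²S·CL, rearranging gives CL = 2L/(ρv²S).
CL = 2 × 188 / (1 × 20.8² × 1.04) = 0.836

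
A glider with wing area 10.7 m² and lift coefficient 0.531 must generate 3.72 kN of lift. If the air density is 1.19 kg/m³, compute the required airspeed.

L = ½ρv²S·CL ⇒ v = √(2L/(ρ·S·CL))
v = √(2 × 3720 / (1.19 × 10.7 × 0.531)) = √1100 = 33.2 m/s

v = 33.2 m/s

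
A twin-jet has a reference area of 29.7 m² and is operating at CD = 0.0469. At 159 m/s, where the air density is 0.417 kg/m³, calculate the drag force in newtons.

Dynamic pressure q = ½ρv² = ½ × 0.417 × 159² = 5271 Pa.
D = q·S·CD = 5271 × 29.7 × 0.0469 = 7340 N ≈ 7.34 kN

D = 7340 N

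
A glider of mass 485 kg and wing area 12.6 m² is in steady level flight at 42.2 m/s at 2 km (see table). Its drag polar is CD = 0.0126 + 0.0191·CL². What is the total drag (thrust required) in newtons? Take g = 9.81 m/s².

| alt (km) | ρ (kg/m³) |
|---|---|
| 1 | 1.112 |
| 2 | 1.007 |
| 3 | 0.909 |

At 2 km, from the table: ρ = 1.007 kg/m³.
In steady level flight, lift balances weight: W = mg = 485 × 9.81 = 4757.9 N.
q = ½ρv² = ½ × 1.007 × 42.2² = 896.7 Pa.
CL = 2W/(ρv²S) = 2×4757.9/(1.007×42.2²×12.6) = 0.4211.
CD = 0.0126 + 0.0191 × 0.4211² = 0.01599.
D = q·S·CD = 896.7 × 12.6 × 0.01599 = 180.6 N

D = 181 N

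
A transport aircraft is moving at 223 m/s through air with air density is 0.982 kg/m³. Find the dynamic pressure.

q = 24400 Pa

q = ½ρv² = ½ × 0.982 × 223² = 24400 Pa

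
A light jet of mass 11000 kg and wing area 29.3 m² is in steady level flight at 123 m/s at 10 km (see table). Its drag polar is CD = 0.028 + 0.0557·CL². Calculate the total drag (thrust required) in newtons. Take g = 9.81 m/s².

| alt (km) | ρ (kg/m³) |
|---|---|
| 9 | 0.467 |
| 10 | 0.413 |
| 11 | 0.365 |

At 10 km, from the table: ρ = 0.413 kg/m³.
In steady level flight, lift balances weight: W = mg = 11000 × 9.81 = 1.0791×10^5 N.
Dynamic pressure q = 0.5 × 0.413 × 123² = 3124 Pa.
Required CL = L/(qS) = 1.0791×10^5/(3124·29.3) = 1.179.
CD = 0.028 + 0.0557 × 1.179² = 0.1054.
D = q·S·CD = 3124 × 29.3 × 0.1054 = 9649 N

D = 9650 N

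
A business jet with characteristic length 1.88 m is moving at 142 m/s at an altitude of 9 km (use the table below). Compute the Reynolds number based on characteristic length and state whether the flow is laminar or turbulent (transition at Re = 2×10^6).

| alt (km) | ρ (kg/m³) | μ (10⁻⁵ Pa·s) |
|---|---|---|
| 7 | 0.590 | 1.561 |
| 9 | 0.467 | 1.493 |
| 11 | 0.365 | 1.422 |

At 9 km, from the table: ρ = 0.467 kg/m³, μ = 1.493×10⁻⁵ Pa·s.
Re = ρ·v·c/μ = 0.467 × 142 × 1.88 / (1.493×10⁻⁵) = 8.35×10^6
Since 8.35×10^6 > 2×10^6, the flow is turbulent.

Re = 8.35×10^6 (turbulent)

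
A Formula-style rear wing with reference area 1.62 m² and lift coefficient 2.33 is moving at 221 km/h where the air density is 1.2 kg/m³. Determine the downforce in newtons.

Convert speed: v = 221 km/h ÷ 3.6 = 61.39 m/s.
L = ½ρv²S·CL = ½ × 1.2 × 61.39² × 1.62 × 2.33 = 8530 N ≈ 8.53 kN

L = 8530 N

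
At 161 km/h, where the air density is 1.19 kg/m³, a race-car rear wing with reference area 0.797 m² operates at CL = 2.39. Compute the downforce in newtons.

L = 2270 N

Convert speed: v = 161 km/h ÷ 3.6 = 44.72 m/s.
Dynamic pressure q = ½ρv² = ½ × 1.19 × 44.72² = 1190 Pa.
L = q·S·CL = 1190 × 0.797 × 2.39 = 2270 N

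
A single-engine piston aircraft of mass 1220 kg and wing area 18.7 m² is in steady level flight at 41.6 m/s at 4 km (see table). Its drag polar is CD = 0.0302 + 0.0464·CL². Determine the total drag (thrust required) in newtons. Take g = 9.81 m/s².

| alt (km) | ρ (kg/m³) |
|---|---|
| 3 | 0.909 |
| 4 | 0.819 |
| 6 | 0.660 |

D = 902 N

At 4 km, from the table: ρ = 0.819 kg/m³.
Level flight ⇒ L = W = m·g = 1220 × 9.81 = 11968 N.
q = ½ρv² = ½ × 0.819 × 41.6² = 708.7 Pa.
CL = W/(q·S) = 11968 / (708.7 × 18.7) = 0.9031.
CD = 0.0302 + 0.0464 × 0.9031² = 0.06805.
D = q·S·CD = 708.7 × 18.7 × 0.06805 = 901.7 N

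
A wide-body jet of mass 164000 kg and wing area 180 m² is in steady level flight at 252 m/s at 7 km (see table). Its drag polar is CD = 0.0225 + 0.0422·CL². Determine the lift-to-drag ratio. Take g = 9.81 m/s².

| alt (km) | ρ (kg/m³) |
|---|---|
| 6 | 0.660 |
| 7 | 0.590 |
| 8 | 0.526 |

At 7 km, from the table: ρ = 0.590 kg/m³.
Level flight ⇒ L = W = m·g = 164000 × 9.81 = 1.6088×10^6 N.
q = ½ρv² = ½ × 0.59 × 252² = 18730 Pa.
CL = 2W/(ρv²S) = 2×1.6088×10^6/(0.59×252²×180) = 0.4771.
CD = 0.0225 + 0.0422 × 0.4771² = 0.03211.
L/D = CL/CD = 0.4771 / 0.03211 = 14.9

L/D = 14.9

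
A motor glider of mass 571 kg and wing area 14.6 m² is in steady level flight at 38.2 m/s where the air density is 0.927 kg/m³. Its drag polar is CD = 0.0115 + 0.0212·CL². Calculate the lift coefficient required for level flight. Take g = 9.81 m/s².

In steady level flight, lift balances weight: W = mg = 571 × 9.81 = 5601.5 N.
q = ½ρv² = ½ × 0.927 × 38.2² = 676.4 Pa.
CL = 2W/(ρv²S) = 2×5601.5/(0.927×38.2²×14.6) = 0.5673.

CL = 0.567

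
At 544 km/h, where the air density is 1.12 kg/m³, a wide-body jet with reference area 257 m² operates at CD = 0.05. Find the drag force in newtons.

D = 1.64×10^5 N

Convert speed: v = 544 km/h ÷ 3.6 = 151.1 m/s.
D = ½ρv²S·CD = ½ × 1.12 × 151.1² × 257 × 0.05 = 1.64×10^5 N ≈ 164 kN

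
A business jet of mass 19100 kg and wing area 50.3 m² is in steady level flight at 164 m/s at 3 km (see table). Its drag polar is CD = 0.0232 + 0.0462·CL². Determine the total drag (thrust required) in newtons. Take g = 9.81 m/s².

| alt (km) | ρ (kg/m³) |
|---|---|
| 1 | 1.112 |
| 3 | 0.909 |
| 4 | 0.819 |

D = 16900 N

At 3 km, from the table: ρ = 0.909 kg/m³.
Level flight ⇒ L = W = m·g = 19100 × 9.81 = 1.8737×10^5 N.
q = ½ρv² = ½ × 0.909 × 164² = 12220 Pa.
CL = 2W/(ρv²S) = 2×1.8737×10^5/(0.909×164²×50.3) = 0.3047.
CD = 0.0232 + 0.0462 × 0.3047² = 0.02749.
D = q·S·CD = 12220 × 50.3 × 0.02749 = 16900 N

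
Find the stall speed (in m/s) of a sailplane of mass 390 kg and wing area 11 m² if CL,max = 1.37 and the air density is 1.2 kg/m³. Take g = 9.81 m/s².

At stall, lift equals weight: L = W = m·g = 390 × 9.81 = 3826 N.
V_stall = √(2W/(ρ·S·CL,max)) = √(2 × 3826 / (1.2 × 11 × 1.37))
V_stall = √423.1 = 20.6 m/s

V_stall = 20.6 m/s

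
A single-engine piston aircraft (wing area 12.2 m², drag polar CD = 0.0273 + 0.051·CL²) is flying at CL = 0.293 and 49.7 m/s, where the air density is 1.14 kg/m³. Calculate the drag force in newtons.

D = 544 N

CD = 0.0273 + 0.051 × 0.293² = 0.03168
D = ½ρv²S·CD = ½ × 1.14 × 49.7² × 12.2 × 0.03168 = 544 N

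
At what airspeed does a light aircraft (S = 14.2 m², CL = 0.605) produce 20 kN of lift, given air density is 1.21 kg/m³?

L = ½ρv²S·CL ⇒ v = √(2L/(ρ·S·CL))
v = √(2 × 20000 / (1.21 × 14.2 × 0.605)) = √3848 = 62 m/s

v = 62 m/s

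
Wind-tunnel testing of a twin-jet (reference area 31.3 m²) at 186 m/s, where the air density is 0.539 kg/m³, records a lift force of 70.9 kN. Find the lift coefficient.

CL = 0.243

From L = ½ρv²S·CL, rearranging gives CL = 2L/(ρv²S).
CL = 2 × 70900 / (0.539 × 186² × 31.3) = 0.243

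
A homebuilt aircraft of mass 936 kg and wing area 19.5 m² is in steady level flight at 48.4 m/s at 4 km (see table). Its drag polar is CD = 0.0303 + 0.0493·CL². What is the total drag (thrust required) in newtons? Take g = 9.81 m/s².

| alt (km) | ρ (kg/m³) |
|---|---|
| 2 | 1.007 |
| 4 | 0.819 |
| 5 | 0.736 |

D = 789 N

At 4 km, from the table: ρ = 0.819 kg/m³.
In steady level flight, lift balances weight: W = mg = 936 × 9.81 = 9182.2 N.
q = ½ρv² = ½ × 0.819 × 48.4² = 959.3 Pa.
Required CL = L/(qS) = 9182.2/(959.3·19.5) = 0.4909.
CD = 0.0303 + 0.0493 × 0.4909² = 0.04218.
D = q·S·CD = 959.3 × 19.5 × 0.04218 = 789 N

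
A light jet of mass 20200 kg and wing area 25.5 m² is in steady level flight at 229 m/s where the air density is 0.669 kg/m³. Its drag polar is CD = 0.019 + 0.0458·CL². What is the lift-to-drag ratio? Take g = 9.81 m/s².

Level flight ⇒ L = W = m·g = 20200 × 9.81 = 1.9816×10^5 N.
q = ½ρv² = ½ × 0.669 × 229² = 17540 Pa.
CL = W/(q·S) = 1.9816×10^5 / (17540 × 25.5) = 0.443.
CD = 0.019 + 0.0458 × 0.443² = 0.02799.
L/D = CL/CD = 0.443 / 0.02799 = 15.8

L/D = 15.8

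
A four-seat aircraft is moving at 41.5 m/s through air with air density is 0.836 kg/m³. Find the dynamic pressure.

q = 720 Pa

q = ½ρv² = ½ × 0.836 × 41.5² = 720 Pa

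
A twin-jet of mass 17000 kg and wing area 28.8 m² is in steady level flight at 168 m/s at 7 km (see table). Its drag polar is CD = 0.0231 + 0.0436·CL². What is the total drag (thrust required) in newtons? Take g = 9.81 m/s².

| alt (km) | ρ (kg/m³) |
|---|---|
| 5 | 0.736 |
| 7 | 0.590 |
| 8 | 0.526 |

D = 10600 N

At 7 km, from the table: ρ = 0.590 kg/m³.
Level flight ⇒ L = W = m·g = 17000 × 9.81 = 1.6677×10^5 N.
Dynamic pressure q = 0.5 × 0.59 × 168² = 8326 Pa.
CL = 2W/(ρv²S) = 2×1.6677×10^5/(0.59×168²×28.8) = 0.6955.
CD = 0.0231 + 0.0436 × 0.6955² = 0.04419.
D = q·S·CD = 8326 × 28.8 × 0.04419 = 10600 N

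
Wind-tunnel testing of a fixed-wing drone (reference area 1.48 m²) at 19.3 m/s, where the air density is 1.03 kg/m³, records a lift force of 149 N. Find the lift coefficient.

CL = 0.525

From L = ½ρv²S·CL, rearranging gives CL = 2L/(ρv²S).
CL = 2 × 149 / (1.03 × 19.3² × 1.48) = 0.525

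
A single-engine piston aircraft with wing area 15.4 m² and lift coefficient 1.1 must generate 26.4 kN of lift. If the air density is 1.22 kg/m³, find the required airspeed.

v = 50.5 m/s

L = ½ρv²S·CL ⇒ v = √(2L/(ρ·S·CL))
v = √(2 × 26400 / (1.22 × 15.4 × 1.1)) = √2555 = 50.5 m/s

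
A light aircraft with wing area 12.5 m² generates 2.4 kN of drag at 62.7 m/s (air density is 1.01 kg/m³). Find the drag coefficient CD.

From D = ½ρv²S·CD, rearranging gives CD = 2D/(ρv²S).
CD = 2 × 2400 / (1.01 × 62.7² × 12.5) = 0.0967

CD = 0.0967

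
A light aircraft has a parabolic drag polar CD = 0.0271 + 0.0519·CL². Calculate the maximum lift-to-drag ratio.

(L/D)max = 13.3

For CD = CD0 + K·CL², (L/D)max occurs at CL* = √(CD0/K) and equals 1/(2√(K·CD0)).
(L/D)max = 1/(2√(0.0519 × 0.0271)) = 1/(2 × 0.0375) = 13.3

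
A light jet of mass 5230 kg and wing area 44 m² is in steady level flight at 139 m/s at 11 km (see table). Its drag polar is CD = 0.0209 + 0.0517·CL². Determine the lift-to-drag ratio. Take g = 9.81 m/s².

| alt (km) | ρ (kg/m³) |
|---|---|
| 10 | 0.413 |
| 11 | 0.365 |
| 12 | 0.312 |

At 11 km, from the table: ρ = 0.365 kg/m³.
Level flight ⇒ L = W = m·g = 5230 × 9.81 = 51306 N.
q = ½ρv² = ½ × 0.365 × 139² = 3526 Pa.
Required CL = L/(qS) = 51306/(3526·44) = 0.3307.
CD = 0.0209 + 0.0517 × 0.3307² = 0.02655.
L/D = CL/CD = 0.3307 / 0.02655 = 12.5

L/D = 12.5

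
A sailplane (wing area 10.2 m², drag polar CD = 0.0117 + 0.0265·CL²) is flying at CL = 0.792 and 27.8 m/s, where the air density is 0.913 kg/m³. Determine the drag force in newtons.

D = 102 N

CD = 0.0117 + 0.0265 × 0.792² = 0.02832
D = ½ρv²S·CD = ½ × 0.913 × 27.8² × 10.2 × 0.02832 = 102 N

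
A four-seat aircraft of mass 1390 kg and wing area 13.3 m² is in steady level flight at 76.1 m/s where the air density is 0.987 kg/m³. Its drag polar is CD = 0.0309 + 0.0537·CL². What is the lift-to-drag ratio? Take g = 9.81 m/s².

L/D = 9.49

Weight W = mg = 1390 × 9.81 = 13636 N; in level flight L = W.
Dynamic pressure q = 0.5 × 0.987 × 76.1² = 2858 Pa.
Required CL = L/(qS) = 13636/(2858·13.3) = 0.3587.
CD = 0.0309 + 0.0537 × 0.3587² = 0.03781.
L/D = CL/CD = 0.3587 / 0.03781 = 9.49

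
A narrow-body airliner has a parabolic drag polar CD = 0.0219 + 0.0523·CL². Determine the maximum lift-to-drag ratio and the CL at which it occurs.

For CD = CD0 + K·CL², (L/D)max occurs at CL* = √(CD0/K) and equals 1/(2√(K·CD0)).
(L/D)max = 1/(2√(0.0523 × 0.0219)) = 1/(2 × 0.03384) = 14.8
CL* = √(0.0219/0.0523) = 0.647

(L/D)max = 14.8, at CL = 0.647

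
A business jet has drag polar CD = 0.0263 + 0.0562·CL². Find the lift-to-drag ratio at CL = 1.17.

CD = 0.0263 + 0.0562 × 1.17² = 0.1032
L/D = CL/CD = 1.17 / 0.1032 = 11.3

L/D = 11.3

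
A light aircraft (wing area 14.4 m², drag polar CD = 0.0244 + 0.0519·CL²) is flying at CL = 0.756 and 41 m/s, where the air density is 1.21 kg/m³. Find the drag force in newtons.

D = 792 N

CD = 0.0244 + 0.0519 × 0.756² = 0.05406
D = ½ρv²S·CD = ½ × 1.21 × 41² × 14.4 × 0.05406 = 792 N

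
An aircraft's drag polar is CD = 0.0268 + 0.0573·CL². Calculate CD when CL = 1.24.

CD = 0.115

CD = 0.0268 + 0.0573 × 1.24² = 0.0268 + 0.0881 = 0.115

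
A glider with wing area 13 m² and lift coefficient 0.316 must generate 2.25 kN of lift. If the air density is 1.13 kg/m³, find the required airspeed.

L = ½ρv²S·CL ⇒ v = √(2L/(ρ·S·CL))
v = √(2 × 2250 / (1.13 × 13 × 0.316)) = √969.4 = 31.1 m/s

v = 31.1 m/s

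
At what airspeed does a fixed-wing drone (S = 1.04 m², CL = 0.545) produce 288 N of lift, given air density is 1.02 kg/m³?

v = 31.6 m/s

L = ½ρv²S·CL ⇒ v = √(2L/(ρ·S·CL))
v = √(2 × 288 / (1.02 × 1.04 × 0.545)) = √996.3 = 31.6 m/s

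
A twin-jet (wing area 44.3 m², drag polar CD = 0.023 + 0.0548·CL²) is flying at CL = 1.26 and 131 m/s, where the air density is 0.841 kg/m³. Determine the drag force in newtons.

D = 35200 N

CD = 0.023 + 0.0548 × 1.26² = 0.11
D = ½ρv²S·CD = ½ × 0.841 × 131² × 44.3 × 0.11 = 35200 N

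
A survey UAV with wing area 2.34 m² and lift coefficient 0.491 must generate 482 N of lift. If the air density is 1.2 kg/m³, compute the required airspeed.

L = ½ρv²S·CL ⇒ v = √(2L/(ρ·S·CL))
v = √(2 × 482 / (1.2 × 2.34 × 0.491)) = √699.2 = 26.4 m/s

v = 26.4 m/s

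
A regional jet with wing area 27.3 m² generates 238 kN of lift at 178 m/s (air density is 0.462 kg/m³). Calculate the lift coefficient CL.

CL = 1.19

From L = ½ρv²S·CL, rearranging gives CL = 2L/(ρv²S).
CL = 2 × 2.38×10^5 / (0.462 × 178² × 27.3) = 1.19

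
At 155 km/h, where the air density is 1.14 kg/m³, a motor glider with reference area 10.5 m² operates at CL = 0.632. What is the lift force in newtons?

L = 7010 N

Convert speed: v = 155 km/h ÷ 3.6 = 43.06 m/s.
Dynamic pressure q = ½ρv² = ½ × 1.14 × 43.06² = 1057 Pa.
L = q·S·CL = 1057 × 10.5 × 0.632 = 7010 N ≈ 7.01 kN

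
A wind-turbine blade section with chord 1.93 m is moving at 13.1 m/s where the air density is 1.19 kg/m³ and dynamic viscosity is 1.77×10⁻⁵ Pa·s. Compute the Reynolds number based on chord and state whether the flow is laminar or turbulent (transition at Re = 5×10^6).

Re = 1.7×10^6 (laminar)

Re = ρ·v·c/μ = 1.19 × 13.1 × 1.93 / (1.77×10⁻⁵) = 1.7×10^6
Since 1.7×10^6 < 5×10^6, the flow is laminar.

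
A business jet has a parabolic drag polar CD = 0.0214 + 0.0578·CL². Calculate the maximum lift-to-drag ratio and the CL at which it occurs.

(L/D)max = 14.2, at CL = 0.608

For CD = CD0 + K·CL², (L/D)max occurs at CL* = √(CD0/K) and equals 1/(2√(K·CD0)).
(L/D)max = 1/(2√(0.0578 × 0.0214)) = 1/(2 × 0.03517) = 14.2
CL* = √(0.0214/0.0578) = 0.608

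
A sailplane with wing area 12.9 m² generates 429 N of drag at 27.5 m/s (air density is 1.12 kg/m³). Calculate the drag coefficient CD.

From D = ½ρv²S·CD, rearranging gives CD = 2D/(ρv²S).
CD = 2 × 429 / (1.12 × 27.5² × 12.9) = 0.0785

CD = 0.0785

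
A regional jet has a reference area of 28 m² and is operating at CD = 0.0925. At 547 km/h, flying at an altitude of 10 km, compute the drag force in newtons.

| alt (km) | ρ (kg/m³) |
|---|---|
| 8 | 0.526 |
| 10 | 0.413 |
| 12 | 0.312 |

At 10 km, from the table: ρ = 0.413 kg/m³.
Convert speed: v = 547 km/h ÷ 3.6 = 151.9 m/s.
D = ½ρv²S·CD = ½ × 0.413 × 151.9² × 28 × 0.0925 = 12300 N ≈ 12.3 kN

D = 12300 N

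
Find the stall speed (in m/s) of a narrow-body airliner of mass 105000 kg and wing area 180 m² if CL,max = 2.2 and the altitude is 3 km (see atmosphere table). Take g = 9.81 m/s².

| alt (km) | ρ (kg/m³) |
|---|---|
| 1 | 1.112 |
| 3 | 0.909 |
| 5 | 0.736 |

At 3 km, from the table: ρ = 0.909 kg/m³.
Stall occurs when L = W at CL,max. W = mg = 105000 × 9.81 = 1.03×10^6 N.
V_stall = √(2W/(ρ·S·CL,max)) = √(2 × 1.03×10^6 / (0.909 × 180 × 2.2))
V_stall = √5723 = 75.7 m/s

V_stall = 75.7 m/s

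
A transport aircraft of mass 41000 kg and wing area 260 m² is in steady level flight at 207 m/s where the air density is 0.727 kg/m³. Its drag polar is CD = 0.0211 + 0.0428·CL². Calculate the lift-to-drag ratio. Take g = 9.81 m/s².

L/D = 4.61

In steady level flight, lift balances weight: W = mg = 41000 × 9.81 = 4.0221×10^5 N.
q = ½ρv² = ½ × 0.727 × 207² = 15580 Pa.
Required CL = L/(qS) = 4.0221×10^5/(15580·260) = 0.09932.
CD = 0.0211 + 0.0428 × 0.09932² = 0.02152.
L/D = CL/CD = 0.09932 / 0.02152 = 4.61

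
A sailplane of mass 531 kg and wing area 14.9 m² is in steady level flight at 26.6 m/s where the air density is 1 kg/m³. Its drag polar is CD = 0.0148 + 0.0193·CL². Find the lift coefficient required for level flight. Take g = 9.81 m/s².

Level flight ⇒ L = W = m·g = 531 × 9.81 = 5209.1 N.
q = ½ρv² = ½ × 1 × 26.6² = 353.8 Pa.
CL = W/(q·S) = 5209.1 / (353.8 × 14.9) = 0.9882.

CL = 0.988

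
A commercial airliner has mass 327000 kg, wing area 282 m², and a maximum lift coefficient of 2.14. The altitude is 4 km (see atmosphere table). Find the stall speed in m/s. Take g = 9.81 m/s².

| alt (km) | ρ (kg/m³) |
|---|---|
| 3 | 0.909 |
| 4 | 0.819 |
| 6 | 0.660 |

V_stall = 114 m/s

At 4 km, from the table: ρ = 0.819 kg/m³.
Weight W = mg = 327000 × 9.81 = 3.208×10^6 N.
V_stall = √(2W/(ρ·S·CL,max)) = √(2 × 3.208×10^6 / (0.819 × 282 × 2.14))
V_stall = √12980 = 114 m/s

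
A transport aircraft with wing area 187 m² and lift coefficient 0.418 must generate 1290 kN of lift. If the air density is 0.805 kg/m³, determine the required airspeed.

v = 202 m/s

L = ½ρv²S·CL ⇒ v = √(2L/(ρ·S·CL))
v = √(2 × 1.29×10^6 / (0.805 × 187 × 0.418)) = √41000 = 202 m/s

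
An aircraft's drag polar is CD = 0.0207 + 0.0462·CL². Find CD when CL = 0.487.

CD = 0.0207 + 0.0462 × 0.487² = 0.0207 + 0.01096 = 0.0317

CD = 0.0317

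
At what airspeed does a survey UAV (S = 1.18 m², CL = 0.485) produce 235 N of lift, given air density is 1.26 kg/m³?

L = ½ρv²S·CL ⇒ v = √(2L/(ρ·S·CL))
v = √(2 × 235 / (1.26 × 1.18 × 0.485)) = √651.8 = 25.5 m/s

v = 25.5 m/s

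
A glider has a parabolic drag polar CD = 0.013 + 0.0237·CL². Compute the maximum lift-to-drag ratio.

For CD = CD0 + K·CL², (L/D)max occurs at CL* = √(CD0/K) and equals 1/(2√(K·CD0)).
(L/D)max = 1/(2√(0.0237 × 0.013)) = 1/(2 × 0.01755) = 28.5

(L/D)max = 28.5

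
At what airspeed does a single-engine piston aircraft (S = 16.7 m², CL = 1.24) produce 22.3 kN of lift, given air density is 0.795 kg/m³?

v = 52 m/s

L = ½ρv²S·CL ⇒ v = √(2L/(ρ·S·CL))
v = √(2 × 22300 / (0.795 × 16.7 × 1.24)) = √2709 = 52 m/s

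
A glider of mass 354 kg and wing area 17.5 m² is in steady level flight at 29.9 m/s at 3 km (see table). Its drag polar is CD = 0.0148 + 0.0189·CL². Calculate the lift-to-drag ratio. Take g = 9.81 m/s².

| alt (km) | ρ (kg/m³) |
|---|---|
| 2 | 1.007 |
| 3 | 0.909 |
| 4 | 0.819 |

L/D = 25.3

At 3 km, from the table: ρ = 0.909 kg/m³.
In steady level flight, lift balances weight: W = mg = 354 × 9.81 = 3472.7 N.
Dynamic pressure q = 0.5 × 0.909 × 29.9² = 406.3 Pa.
CL = 2W/(ρv²S) = 2×3472.7/(0.909×29.9²×17.5) = 0.4884.
CD = 0.0148 + 0.0189 × 0.4884² = 0.01931.
L/D = CL/CD = 0.4884 / 0.01931 = 25.3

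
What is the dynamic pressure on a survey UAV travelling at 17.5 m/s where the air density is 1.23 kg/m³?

q = 188 Pa

q = ½ρv² = ½ × 1.23 × 17.5² = 188 Pa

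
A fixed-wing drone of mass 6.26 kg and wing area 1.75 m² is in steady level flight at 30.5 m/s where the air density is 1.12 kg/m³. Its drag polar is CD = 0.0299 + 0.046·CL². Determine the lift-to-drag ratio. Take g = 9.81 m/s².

L/D = 2.24

Level flight ⇒ L = W = m·g = 6.26 × 9.81 = 61.411 N.
Dynamic pressure q = 0.5 × 1.12 × 30.5² = 520.9 Pa.
CL = W/(q·S) = 61.411 / (520.9 × 1.75) = 0.06736.
CD = 0.0299 + 0.046 × 0.06736² = 0.03011.
L/D = CL/CD = 0.06736 / 0.03011 = 2.24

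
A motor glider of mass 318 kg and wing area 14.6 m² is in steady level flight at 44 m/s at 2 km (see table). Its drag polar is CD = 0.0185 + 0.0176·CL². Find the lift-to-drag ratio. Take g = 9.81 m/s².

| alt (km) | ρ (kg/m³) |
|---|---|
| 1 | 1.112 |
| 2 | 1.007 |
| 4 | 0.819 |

At 2 km, from the table: ρ = 1.007 kg/m³.
Weight W = mg = 318 × 9.81 = 3119.6 N; in level flight L = W.
q = ½ρv² = ½ × 1.007 × 44² = 974.8 Pa.
CL = W/(q·S) = 3119.6 / (974.8 × 14.6) = 0.2192.
CD = 0.0185 + 0.0176 × 0.2192² = 0.01935.
L/D = CL/CD = 0.2192 / 0.01935 = 11.3

L/D = 11.3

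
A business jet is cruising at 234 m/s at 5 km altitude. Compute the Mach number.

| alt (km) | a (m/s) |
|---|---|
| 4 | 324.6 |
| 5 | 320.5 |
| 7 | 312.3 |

M = 0.73

At 5 km, from the table: a = 320.5 m/s.
M = v/a = 234 / 320.5 = 0.73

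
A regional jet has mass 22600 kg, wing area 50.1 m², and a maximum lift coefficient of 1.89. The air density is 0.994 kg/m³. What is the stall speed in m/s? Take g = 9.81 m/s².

V_stall = 68.6 m/s

Stall occurs when L = W at CL,max. W = mg = 22600 × 9.81 = 2.217×10^5 N.
From L = ½ρV²S·CL,max = W: V_stall = √(2W/(ρSCL,max)) = √(2·2.217×10^5/(0.994·50.1·1.89))
V_stall = √4711 = 68.6 m/s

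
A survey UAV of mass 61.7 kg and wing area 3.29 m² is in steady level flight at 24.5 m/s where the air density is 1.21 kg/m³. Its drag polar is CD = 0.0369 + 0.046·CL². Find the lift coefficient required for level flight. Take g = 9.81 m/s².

Level flight ⇒ L = W = m·g = 61.7 × 9.81 = 605.28 N.
q = ½ρv² = ½ × 1.21 × 24.5² = 363.2 Pa.
CL = W/(q·S) = 605.28 / (363.2 × 3.29) = 0.5066.

CL = 0.507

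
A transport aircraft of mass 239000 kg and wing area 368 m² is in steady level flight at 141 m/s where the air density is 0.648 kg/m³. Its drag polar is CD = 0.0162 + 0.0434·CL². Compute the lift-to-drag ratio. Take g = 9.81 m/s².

Level flight ⇒ L = W = m·g = 239000 × 9.81 = 2.3446×10^6 N.
Dynamic pressure q = 0.5 × 0.648 × 141² = 6441 Pa.
Required CL = L/(qS) = 2.3446×10^6/(6441·368) = 0.9891.
CD = 0.0162 + 0.0434 × 0.9891² = 0.05866.
L/D = CL/CD = 0.9891 / 0.05866 = 16.9

L/D = 16.9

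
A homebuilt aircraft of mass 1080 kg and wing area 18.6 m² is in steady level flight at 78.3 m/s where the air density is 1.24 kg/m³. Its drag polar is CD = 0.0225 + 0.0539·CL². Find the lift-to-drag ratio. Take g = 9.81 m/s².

Weight W = mg = 1080 × 9.81 = 10595 N; in level flight L = W.
q = ½ρv² = ½ × 1.24 × 78.3² = 3801 Pa.
Required CL = L/(qS) = 10595/(3801·18.6) = 0.1499.
CD = 0.0225 + 0.0539 × 0.1499² = 0.02371.
L/D = CL/CD = 0.1499 / 0.02371 = 6.32

L/D = 6.32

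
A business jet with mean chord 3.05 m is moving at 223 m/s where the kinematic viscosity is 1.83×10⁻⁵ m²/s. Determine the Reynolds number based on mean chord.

Re = 3.72×10^7

Re = v·c/ν = 223 × 3.05 / (1.83×10⁻⁵) = 3.72×10^7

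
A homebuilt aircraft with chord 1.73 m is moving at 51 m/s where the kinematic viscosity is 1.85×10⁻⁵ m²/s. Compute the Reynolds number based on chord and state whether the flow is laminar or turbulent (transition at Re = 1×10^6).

Re = 4.77×10^6 (turbulent)

Re = v·c/ν = 51 × 1.73 / (1.85×10⁻⁵) = 4.77×10^6
Since 4.77×10^6 > 1×10^6, the flow is turbulent.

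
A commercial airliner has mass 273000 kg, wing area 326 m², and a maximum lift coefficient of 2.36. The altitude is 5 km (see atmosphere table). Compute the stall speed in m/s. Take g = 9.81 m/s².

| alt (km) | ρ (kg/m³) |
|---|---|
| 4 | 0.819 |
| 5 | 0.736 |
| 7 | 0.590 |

At 5 km, from the table: ρ = 0.736 kg/m³.
Weight W = mg = 273000 × 9.81 = 2.678×10^6 N.
From L = ½ρV²S·CL,max = W: V_stall = √(2W/(ρSCL,max)) = √(2·2.678×10^6/(0.736·326·2.36))
V_stall = √9459 = 97.3 m/s

V_stall = 97.3 m/s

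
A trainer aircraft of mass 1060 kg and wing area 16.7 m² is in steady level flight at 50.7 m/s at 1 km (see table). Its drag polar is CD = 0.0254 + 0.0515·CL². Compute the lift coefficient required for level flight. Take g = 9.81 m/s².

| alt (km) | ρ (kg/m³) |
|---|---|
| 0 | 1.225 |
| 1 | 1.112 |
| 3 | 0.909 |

CL = 0.436

At 1 km, from the table: ρ = 1.112 kg/m³.
In steady level flight, lift balances weight: W = mg = 1060 × 9.81 = 10399 N.
Dynamic pressure q = 0.5 × 1.112 × 50.7² = 1429 Pa.
CL = 2W/(ρv²S) = 2×10399/(1.112×50.7²×16.7) = 0.4357.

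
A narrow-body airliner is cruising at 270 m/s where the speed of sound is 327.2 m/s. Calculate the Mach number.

M = v/a = 270 / 327.2 = 0.825

M = 0.825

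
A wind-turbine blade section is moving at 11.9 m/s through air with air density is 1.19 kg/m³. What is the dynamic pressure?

q = 84.3 Pa

q = ½ρv² = ½ × 1.19 × 11.9² = 84.3 Pa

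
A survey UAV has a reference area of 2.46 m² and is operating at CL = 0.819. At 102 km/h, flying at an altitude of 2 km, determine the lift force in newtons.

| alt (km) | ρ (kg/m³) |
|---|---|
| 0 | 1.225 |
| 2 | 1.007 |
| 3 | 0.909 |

L = 814 N

At 2 km, from the table: ρ = 1.007 kg/m³.
Convert speed: v = 102 km/h ÷ 3.6 = 28.33 m/s.
L = ½ρv²S·CL = ½ × 1.007 × 28.33² × 2.46 × 0.819 = 814 N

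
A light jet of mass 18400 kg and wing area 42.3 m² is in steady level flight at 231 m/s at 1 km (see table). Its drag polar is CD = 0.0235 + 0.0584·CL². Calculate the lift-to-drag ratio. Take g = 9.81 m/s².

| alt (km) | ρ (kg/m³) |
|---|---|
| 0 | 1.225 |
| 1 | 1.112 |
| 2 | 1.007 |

L/D = 5.82

At 1 km, from the table: ρ = 1.112 kg/m³.
Weight W = mg = 18400 × 9.81 = 1.805×10^5 N; in level flight L = W.
q = ½ρv² = ½ × 1.112 × 231² = 29670 Pa.
CL = W/(q·S) = 1.805×10^5 / (29670 × 42.3) = 0.1438.
CD = 0.0235 + 0.0584 × 0.1438² = 0.02471.
L/D = CL/CD = 0.1438 / 0.02471 = 5.82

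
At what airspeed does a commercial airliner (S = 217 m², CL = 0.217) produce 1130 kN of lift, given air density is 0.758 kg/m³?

v = 252 m/s

L = ½ρv²S·CL ⇒ v = √(2L/(ρ·S·CL))
v = √(2 × 1.13×10^6 / (0.758 × 217 × 0.217)) = √63320 = 252 m/s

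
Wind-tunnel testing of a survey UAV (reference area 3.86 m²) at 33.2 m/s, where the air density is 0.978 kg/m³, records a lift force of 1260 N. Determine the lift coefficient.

From L = ½ρv²S·CL, rearranging gives CL = 2L/(ρv²S).
CL = 2 × 1260 / (0.978 × 33.2² × 3.86) = 0.606

CL = 0.606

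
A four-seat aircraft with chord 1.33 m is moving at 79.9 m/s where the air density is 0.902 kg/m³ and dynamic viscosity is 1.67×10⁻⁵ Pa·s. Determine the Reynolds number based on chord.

Re = ρ·v·c/μ = 0.902 × 79.9 × 1.33 / (1.67×10⁻⁵) = 5.74×10^6

Re = 5.74×10^6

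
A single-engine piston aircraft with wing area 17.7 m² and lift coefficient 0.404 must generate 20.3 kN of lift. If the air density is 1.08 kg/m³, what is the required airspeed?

v = 72.5 m/s

L = ½ρv²S·CL ⇒ v = √(2L/(ρ·S·CL))
v = √(2 × 20300 / (1.08 × 17.7 × 0.404)) = √5257 = 72.5 m/s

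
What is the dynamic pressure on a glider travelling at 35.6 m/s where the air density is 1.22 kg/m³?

q = ½ρv² = ½ × 1.22 × 35.6² = 773 Pa

q = 773 Pa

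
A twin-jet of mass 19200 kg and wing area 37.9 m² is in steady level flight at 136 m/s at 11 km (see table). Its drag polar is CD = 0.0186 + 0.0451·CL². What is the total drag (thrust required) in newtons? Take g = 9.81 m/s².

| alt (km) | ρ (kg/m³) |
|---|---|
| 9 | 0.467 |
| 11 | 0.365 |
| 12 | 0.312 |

At 11 km, from the table: ρ = 0.365 kg/m³.
In steady level flight, lift balances weight: W = mg = 19200 × 9.81 = 1.8835×10^5 N.
q = ½ρv² = ½ × 0.365 × 136² = 3376 Pa.
CL = 2W/(ρv²S) = 2×1.8835×10^5/(0.365×136²×37.9) = 1.472.
CD = 0.0186 + 0.0451 × 1.472² = 0.1164.
D = q·S·CD = 3376 × 37.9 × 0.1164 = 14890 N

D = 14900 N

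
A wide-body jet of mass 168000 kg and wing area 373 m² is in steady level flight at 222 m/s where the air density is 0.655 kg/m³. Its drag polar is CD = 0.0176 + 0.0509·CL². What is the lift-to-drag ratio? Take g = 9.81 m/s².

L/D = 12.8

Level flight ⇒ L = W = m·g = 168000 × 9.81 = 1.6481×10^6 N.
q = ½ρv² = ½ × 0.655 × 222² = 16140 Pa.
Required CL = L/(qS) = 1.6481×10^6/(16140·373) = 0.2737.
CD = 0.0176 + 0.0509 × 0.2737² = 0.02141.
L/D = CL/CD = 0.2737 / 0.02141 = 12.8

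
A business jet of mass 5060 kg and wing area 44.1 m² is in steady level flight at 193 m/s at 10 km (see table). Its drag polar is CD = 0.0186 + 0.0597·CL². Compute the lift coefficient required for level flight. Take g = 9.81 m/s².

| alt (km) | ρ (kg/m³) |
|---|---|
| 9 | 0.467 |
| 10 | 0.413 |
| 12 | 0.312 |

CL = 0.146

At 10 km, from the table: ρ = 0.413 kg/m³.
In steady level flight, lift balances weight: W = mg = 5060 × 9.81 = 49639 N.
Dynamic pressure q = 0.5 × 0.413 × 193² = 7692 Pa.
CL = W/(q·S) = 49639 / (7692 × 44.1) = 0.1463.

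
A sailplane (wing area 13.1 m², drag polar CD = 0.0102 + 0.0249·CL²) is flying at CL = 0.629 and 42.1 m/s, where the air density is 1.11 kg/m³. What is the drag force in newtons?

D = 258 N

CD = 0.0102 + 0.0249 × 0.629² = 0.02005
D = ½ρv²S·CD = ½ × 1.11 × 42.1² × 13.1 × 0.02005 = 258 N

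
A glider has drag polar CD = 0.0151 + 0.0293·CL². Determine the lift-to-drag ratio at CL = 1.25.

L/D = 20.5

CD = 0.0151 + 0.0293 × 1.25² = 0.06088
L/D = CL/CD = 1.25 / 0.06088 = 20.5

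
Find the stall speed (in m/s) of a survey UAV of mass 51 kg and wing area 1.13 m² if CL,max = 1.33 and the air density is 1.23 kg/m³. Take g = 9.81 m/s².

At stall, lift equals weight: L = W = m·g = 51 × 9.81 = 500.3 N.
V_stall = √(2W/(ρ·S·CL,max)) = √(2 × 500.3 / (1.23 × 1.13 × 1.33))
V_stall = √541.3 = 23.3 m/s

V_stall = 23.3 m/s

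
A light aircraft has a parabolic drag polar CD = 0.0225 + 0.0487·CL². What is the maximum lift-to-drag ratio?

For CD = CD0 + K·CL², (L/D)max occurs at CL* = √(CD0/K) and equals 1/(2√(K·CD0)).
(L/D)max = 1/(2√(0.0487 × 0.0225)) = 1/(2 × 0.0331) = 15.1

(L/D)max = 15.1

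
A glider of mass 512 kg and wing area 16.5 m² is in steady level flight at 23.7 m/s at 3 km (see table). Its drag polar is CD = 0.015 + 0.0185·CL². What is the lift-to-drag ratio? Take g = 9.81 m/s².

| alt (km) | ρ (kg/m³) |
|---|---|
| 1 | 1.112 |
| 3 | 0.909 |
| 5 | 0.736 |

At 3 km, from the table: ρ = 0.909 kg/m³.
Weight W = mg = 512 × 9.81 = 5022.7 N; in level flight L = W.
Dynamic pressure q = 0.5 × 0.909 × 23.7² = 255.3 Pa.
CL = W/(q·S) = 5022.7 / (255.3 × 16.5) = 1.192.
CD = 0.015 + 0.0185 × 1.192² = 0.0413.
L/D = CL/CD = 1.192 / 0.0413 = 28.9

L/D = 28.9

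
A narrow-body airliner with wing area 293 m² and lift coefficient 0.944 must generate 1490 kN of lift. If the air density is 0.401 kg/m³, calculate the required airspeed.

L = ½ρv²S·CL ⇒ v = √(2L/(ρ·S·CL))
v = √(2 × 1.49×10^6 / (0.401 × 293 × 0.944)) = √26870 = 164 m/s

v = 164 m/s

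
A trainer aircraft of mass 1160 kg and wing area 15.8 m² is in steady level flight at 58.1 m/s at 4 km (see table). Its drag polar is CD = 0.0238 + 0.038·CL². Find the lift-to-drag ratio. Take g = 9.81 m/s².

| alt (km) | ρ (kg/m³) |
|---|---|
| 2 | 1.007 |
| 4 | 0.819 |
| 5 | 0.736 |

At 4 km, from the table: ρ = 0.819 kg/m³.
Level flight ⇒ L = W = m·g = 1160 × 9.81 = 11380 N.
Dynamic pressure q = 0.5 × 0.819 × 58.1² = 1382 Pa.
Required CL = L/(qS) = 11380/(1382·15.8) = 0.521.
CD = 0.0238 + 0.038 × 0.521² = 0.03412.
L/D = CL/CD = 0.521 / 0.03412 = 15.3

L/D = 15.3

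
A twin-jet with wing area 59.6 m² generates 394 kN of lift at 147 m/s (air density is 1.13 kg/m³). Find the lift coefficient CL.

From L = ½ρv²S·CL, rearranging gives CL = 2L/(ρv²S).
CL = 2 × 3.94×10^5 / (1.13 × 147² × 59.6) = 0.541

CL = 0.541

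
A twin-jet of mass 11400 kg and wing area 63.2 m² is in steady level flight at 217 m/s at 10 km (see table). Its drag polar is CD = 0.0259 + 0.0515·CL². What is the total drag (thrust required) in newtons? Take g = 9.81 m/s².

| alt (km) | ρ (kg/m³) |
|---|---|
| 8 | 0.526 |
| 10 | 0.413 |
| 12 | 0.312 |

D = 17000 N

At 10 km, from the table: ρ = 0.413 kg/m³.
In steady level flight, lift balances weight: W = mg = 11400 × 9.81 = 1.1183×10^5 N.
Dynamic pressure q = 0.5 × 0.413 × 217² = 9724 Pa.
Required CL = L/(qS) = 1.1183×10^5/(9724·63.2) = 0.182.
CD = 0.0259 + 0.0515 × 0.182² = 0.02761.
D = q·S·CD = 9724 × 63.2 × 0.02761 = 16960 N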